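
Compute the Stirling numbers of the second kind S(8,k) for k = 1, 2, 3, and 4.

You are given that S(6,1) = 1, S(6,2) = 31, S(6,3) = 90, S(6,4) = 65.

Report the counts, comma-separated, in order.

@7  (7,1):1·1+0→1, (7,2):31·2+1→63, (7,3):90·3+31→301, (7,4):65·4+90→350
@8  (8,1):1·1+0→1, (8,2):63·2+1→127, (8,3):301·3+63→966, (8,4):350·4+301→1701
Read S(8,1) = 1, S(8,2) = 127, S(8,3) = 966, S(8,4) = 1701.

1, 127, 966, 1701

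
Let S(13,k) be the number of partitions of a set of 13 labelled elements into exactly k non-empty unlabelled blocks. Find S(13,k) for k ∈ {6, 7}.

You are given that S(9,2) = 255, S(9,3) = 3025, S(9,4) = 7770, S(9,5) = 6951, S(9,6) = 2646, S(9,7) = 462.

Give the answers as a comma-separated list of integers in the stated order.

9321312, 5715424

i=10: T(10,3)=255+3·3025=9330 | T(10,4)=3025+4·7770=34105 | T(10,5)=7770+5·6951=42525 | T(10,6)=6951+6·2646=22827 | T(10,7)=2646+7·462=5880
i=11: T(11,4)=9330+4·34105=145750 | T(11,5)=34105+5·42525=246730 | T(11,6)=42525+6·22827=179487 | T(11,7)=22827+7·5880=63987
i=12: T(12,5)=145750+5·246730=1379400 | T(12,6)=246730+6·179487=1323652 | T(12,7)=179487+7·63987=627396
i=13: T(13,6)=1379400+6·1323652=9321312 | T(13,7)=1323652+7·627396=5715424
Read S(13,6) = 9321312, S(13,7) = 5715424.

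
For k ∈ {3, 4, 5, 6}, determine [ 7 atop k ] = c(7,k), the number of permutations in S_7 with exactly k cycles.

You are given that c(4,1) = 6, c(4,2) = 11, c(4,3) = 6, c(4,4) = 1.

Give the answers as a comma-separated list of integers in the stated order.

1624, 735, 175, 21

@5  (5,1):6·4+0→24, (5,2):11·4+6→50, (5,3):6·4+11→35, (5,4):1·4+6→10, (5,5):0·4+1→1
@6  (6,2):50·5+24→274, (6,3):35·5+50→225, (6,4):10·5+35→85, (6,5):1·5+10→15, (6,6):0·5+1→1
@7  (7,3):225·6+274→1624, (7,4):85·6+225→735, (7,5):15·6+85→175, (7,6):1·6+15→21
Read c(7,3) = 1624, c(7,4) = 735, c(7,5) = 175, c(7,6) = 21.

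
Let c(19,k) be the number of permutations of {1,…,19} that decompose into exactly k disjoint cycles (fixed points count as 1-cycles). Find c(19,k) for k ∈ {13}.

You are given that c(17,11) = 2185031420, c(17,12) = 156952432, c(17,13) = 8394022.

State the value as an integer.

10246937272

r18: T_18,12=17×156952432+2185031420=4853222764; T_18,13=17×8394022+156952432=299650806
r19: T_19,13=18×299650806+4853222764=10246937272
Read c(19,13) = 10246937272.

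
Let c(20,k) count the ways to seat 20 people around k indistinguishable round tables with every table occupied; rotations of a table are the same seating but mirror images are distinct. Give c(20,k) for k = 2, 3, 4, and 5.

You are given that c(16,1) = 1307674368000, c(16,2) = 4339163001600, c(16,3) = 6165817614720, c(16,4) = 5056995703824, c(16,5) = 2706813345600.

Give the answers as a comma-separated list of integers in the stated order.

r17: T_17,1=16×1307674368000+0=20922789888000; T_17,2=16×4339163001600+1307674368000=70734282393600; T_17,3=16×6165817614720+4339163001600=102992244837120; T_17,4=16×5056995703824+6165817614720=87077748875904; T_17,5=16×2706813345600+5056995703824=48366009233424
r18: T_18,1=17×20922789888000+0=355687428096000; T_18,2=17×70734282393600+20922789888000=1223405590579200; T_18,3=17×102992244837120+70734282393600=1821602444624640; T_18,4=17×87077748875904+102992244837120=1583313975727488; T_18,5=17×48366009233424+87077748875904=909299905844112
r19: T_19,1=18×355687428096000+0=6402373705728000; T_19,2=18×1223405590579200+355687428096000=22376988058521600; T_19,3=18×1821602444624640+1223405590579200=34012249593822720; T_19,4=18×1583313975727488+1821602444624640=30321254007719424; T_19,5=18×909299905844112+1583313975727488=17950712280921504
r20: T_20,2=19×22376988058521600+6402373705728000=431565146817638400; T_20,3=19×34012249593822720+22376988058521600=668609730341153280; T_20,4=19×30321254007719424+34012249593822720=610116075740491776; T_20,5=19×17950712280921504+30321254007719424=371384787345228000
Read c(20,2) = 431565146817638400, c(20,3) = 668609730341153280, c(20,4) = 610116075740491776, c(20,5) = 371384787345228000.

431565146817638400, 668609730341153280, 610116075740491776, 371384787345228000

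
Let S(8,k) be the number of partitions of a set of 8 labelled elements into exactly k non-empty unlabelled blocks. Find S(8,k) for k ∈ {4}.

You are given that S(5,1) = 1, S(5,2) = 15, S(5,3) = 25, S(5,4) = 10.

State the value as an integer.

1701

[6] T[6,2]:2*15+1=31 · T[6,3]:3*25+15=90 · T[6,4]:4*10+25=65
[7] T[7,3]:3*90+31=301 · T[7,4]:4*65+90=350
[8] T[8,4]:4*350+301=1701
Read S(8,4) = 1701.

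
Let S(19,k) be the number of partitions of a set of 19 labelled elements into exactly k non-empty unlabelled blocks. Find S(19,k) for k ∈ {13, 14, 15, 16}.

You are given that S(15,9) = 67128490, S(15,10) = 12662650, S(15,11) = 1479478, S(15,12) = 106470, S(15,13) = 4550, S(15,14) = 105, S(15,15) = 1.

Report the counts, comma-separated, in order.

row 16: T[16][10]=10·12662650+67128490=193754990  T[16][11]=11·1479478+12662650=28936908  T[16][12]=12·106470+1479478=2757118  T[16][13]=13·4550+106470=165620  T[16][14]=14·105+4550=6020  T[16][15]=15·1+105=120  T[16][16]=16·0+1=1
row 17: T[17][11]=11·28936908+193754990=512060978  T[17][12]=12·2757118+28936908=62022324  T[17][13]=13·165620+2757118=4910178  T[17][14]=14·6020+165620=249900  T[17][15]=15·120+6020=7820  T[17][16]=16·1+120=136
row 18: T[18][12]=12·62022324+512060978=1256328866  T[18][13]=13·4910178+62022324=125854638  T[18][14]=14·249900+4910178=8408778  T[18][15]=15·7820+249900=367200  T[18][16]=16·136+7820=9996
row 19: T[19][13]=13·125854638+1256328866=2892439160  T[19][14]=14·8408778+125854638=243577530  T[19][15]=15·367200+8408778=13916778  T[19][16]=16·9996+367200=527136
Read S(19,13) = 2892439160, S(19,14) = 243577530, S(19,15) = 13916778, S(19,16) = 527136.

2892439160, 243577530, 13916778, 527136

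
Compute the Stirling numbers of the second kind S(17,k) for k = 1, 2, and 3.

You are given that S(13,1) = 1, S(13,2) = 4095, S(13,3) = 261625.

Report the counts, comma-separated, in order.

1, 65535, 21457825

i=14: T(14,1)=0+1·1=1 | T(14,2)=1+2·4095=8191 | T(14,3)=4095+3·261625=788970
i=15: T(15,1)=0+1·1=1 | T(15,2)=1+2·8191=16383 | T(15,3)=8191+3·788970=2375101
i=16: T(16,1)=0+1·1=1 | T(16,2)=1+2·16383=32767 | T(16,3)=16383+3·2375101=7141686
i=17: T(17,1)=0+1·1=1 | T(17,2)=1+2·32767=65535 | T(17,3)=32767+3·7141686=21457825
Read S(17,1) = 1, S(17,2) = 65535, S(17,3) = 21457825.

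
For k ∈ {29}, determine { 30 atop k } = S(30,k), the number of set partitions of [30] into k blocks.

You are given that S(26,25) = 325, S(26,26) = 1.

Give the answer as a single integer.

435

r27: T_27,26=26×1+325=351; T_27,27=27×0+1=1
r28: T_28,27=27×1+351=378; T_28,28=28×0+1=1
r29: T_29,28=28×1+378=406; T_29,29=29×0+1=1
r30: T_30,29=29×1+406=435
Read S(30,29) = 435.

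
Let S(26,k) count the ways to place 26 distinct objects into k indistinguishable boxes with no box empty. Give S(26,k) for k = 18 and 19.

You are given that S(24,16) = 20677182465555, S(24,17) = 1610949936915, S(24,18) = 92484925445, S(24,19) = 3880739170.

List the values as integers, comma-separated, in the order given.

107025546101760, 6433839018750

r25: T_25,17=17×1610949936915+20677182465555=48063331393110; T_25,18=18×92484925445+1610949936915=3275678594925; T_25,19=19×3880739170+92484925445=166218969675
r26: T_26,18=18×3275678594925+48063331393110=107025546101760; T_26,19=19×166218969675+3275678594925=6433839018750
Read S(26,18) = 107025546101760, S(26,19) = 6433839018750.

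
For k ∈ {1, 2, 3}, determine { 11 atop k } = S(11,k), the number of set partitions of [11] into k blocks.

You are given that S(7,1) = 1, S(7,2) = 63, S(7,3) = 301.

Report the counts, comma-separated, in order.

1, 1023, 28501

r8: T_8,1=1×1+0=1; T_8,2=2×63+1=127; T_8,3=3×301+63=966
r9: T_9,1=1×1+0=1; T_9,2=2×127+1=255; T_9,3=3×966+127=3025
r10: T_10,1=1×1+0=1; T_10,2=2×255+1=511; T_10,3=3×3025+255=9330
r11: T_11,1=1×1+0=1; T_11,2=2×511+1=1023; T_11,3=3×9330+511=28501
Read S(11,1) = 1, S(11,2) = 1023, S(11,3) = 28501.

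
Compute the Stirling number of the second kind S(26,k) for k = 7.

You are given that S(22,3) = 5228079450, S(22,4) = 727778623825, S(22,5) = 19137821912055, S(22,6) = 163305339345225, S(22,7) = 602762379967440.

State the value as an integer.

1631853797991016600

row 23: T[23][4]=4·727778623825+5228079450=2916342574750  T[23][5]=5·19137821912055+727778623825=96416888184100  T[23][6]=6·163305339345225+19137821912055=998969857983405  T[23][7]=7·602762379967440+163305339345225=4382641999117305
row 24: T[24][5]=5·96416888184100+2916342574750=485000783495250  T[24][6]=6·998969857983405+96416888184100=6090236036084530  T[24][7]=7·4382641999117305+998969857983405=31677463851804540
row 25: T[25][6]=6·6090236036084530+485000783495250=37026417000002430  T[25][7]=7·31677463851804540+6090236036084530=227832482998716310
row 26: T[26][7]=7·227832482998716310+37026417000002430=1631853797991016600
Read S(26,7) = 1631853797991016600.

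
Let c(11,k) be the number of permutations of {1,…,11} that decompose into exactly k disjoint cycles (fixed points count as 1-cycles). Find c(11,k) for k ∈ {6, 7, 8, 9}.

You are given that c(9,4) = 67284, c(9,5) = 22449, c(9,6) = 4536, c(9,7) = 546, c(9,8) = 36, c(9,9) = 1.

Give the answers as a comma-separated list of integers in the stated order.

i=10: T(10,5)=67284+9·22449=269325 | T(10,6)=22449+9·4536=63273 | T(10,7)=4536+9·546=9450 | T(10,8)=546+9·36=870 | T(10,9)=36+9·1=45
i=11: T(11,6)=269325+10·63273=902055 | T(11,7)=63273+10·9450=157773 | T(11,8)=9450+10·870=18150 | T(11,9)=870+10·45=1320
Read c(11,6) = 902055, c(11,7) = 157773, c(11,8) = 18150, c(11,9) = 1320.

902055, 157773, 18150, 1320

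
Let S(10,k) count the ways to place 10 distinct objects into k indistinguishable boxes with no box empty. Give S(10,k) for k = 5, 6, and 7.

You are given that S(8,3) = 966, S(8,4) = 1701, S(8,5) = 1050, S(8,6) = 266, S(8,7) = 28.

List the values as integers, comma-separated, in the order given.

i=9: T(9,4)=966+4·1701=7770 | T(9,5)=1701+5·1050=6951 | T(9,6)=1050+6·266=2646 | T(9,7)=266+7·28=462
i=10: T(10,5)=7770+5·6951=42525 | T(10,6)=6951+6·2646=22827 | T(10,7)=2646+7·462=5880
Read S(10,5) = 42525, S(10,6) = 22827, S(10,7) = 5880.

42525, 22827, 5880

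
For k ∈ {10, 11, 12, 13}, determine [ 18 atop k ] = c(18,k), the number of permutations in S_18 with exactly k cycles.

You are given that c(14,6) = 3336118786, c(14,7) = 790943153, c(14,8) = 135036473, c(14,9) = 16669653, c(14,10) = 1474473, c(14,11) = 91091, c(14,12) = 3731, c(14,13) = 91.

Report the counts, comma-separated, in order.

[15] T[15,7]:14*790943153+3336118786=14409322928 · T[15,8]:14*135036473+790943153=2681453775 · T[15,9]:14*16669653+135036473=368411615 · T[15,10]:14*1474473+16669653=37312275 · T[15,11]:14*91091+1474473=2749747 · T[15,12]:14*3731+91091=143325 · T[15,13]:14*91+3731=5005
[16] T[16,8]:15*2681453775+14409322928=54631129553 · T[16,9]:15*368411615+2681453775=8207628000 · T[16,10]:15*37312275+368411615=928095740 · T[16,11]:15*2749747+37312275=78558480 · T[16,12]:15*143325+2749747=4899622 · T[16,13]:15*5005+143325=218400
[17] T[17,9]:16*8207628000+54631129553=185953177553 · T[17,10]:16*928095740+8207628000=23057159840 · T[17,11]:16*78558480+928095740=2185031420 · T[17,12]:16*4899622+78558480=156952432 · T[17,13]:16*218400+4899622=8394022
[18] T[18,10]:17*23057159840+185953177553=577924894833 · T[18,11]:17*2185031420+23057159840=60202693980 · T[18,12]:17*156952432+2185031420=4853222764 · T[18,13]:17*8394022+156952432=299650806
Read c(18,10) = 577924894833, c(18,11) = 60202693980, c(18,12) = 4853222764, c(18,13) = 299650806.

577924894833, 60202693980, 4853222764, 299650806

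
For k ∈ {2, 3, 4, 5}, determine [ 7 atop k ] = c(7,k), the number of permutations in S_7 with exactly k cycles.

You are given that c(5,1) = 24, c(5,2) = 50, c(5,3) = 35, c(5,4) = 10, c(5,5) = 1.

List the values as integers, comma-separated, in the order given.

i=6: T(6,1)=0+5·24=120 | T(6,2)=24+5·50=274 | T(6,3)=50+5·35=225 | T(6,4)=35+5·10=85 | T(6,5)=10+5·1=15
i=7: T(7,2)=120+6·274=1764 | T(7,3)=274+6·225=1624 | T(7,4)=225+6·85=735 | T(7,5)=85+6·15=175
Read c(7,2) = 1764, c(7,3) = 1624, c(7,4) = 735, c(7,5) = 175.

1764, 1624, 735, 175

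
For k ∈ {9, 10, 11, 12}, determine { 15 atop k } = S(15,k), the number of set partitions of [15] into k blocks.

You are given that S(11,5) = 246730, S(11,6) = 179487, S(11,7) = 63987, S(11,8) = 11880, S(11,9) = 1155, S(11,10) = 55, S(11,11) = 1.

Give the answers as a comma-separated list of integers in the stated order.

67128490, 12662650, 1479478, 106470

@12  (12,6):179487·6+246730→1323652, (12,7):63987·7+179487→627396, (12,8):11880·8+63987→159027, (12,9):1155·9+11880→22275, (12,10):55·10+1155→1705, (12,11):1·11+55→66, (12,12):0·12+1→1
@13  (13,7):627396·7+1323652→5715424, (13,8):159027·8+627396→1899612, (13,9):22275·9+159027→359502, (13,10):1705·10+22275→39325, (13,11):66·11+1705→2431, (13,12):1·12+66→78
@14  (14,8):1899612·8+5715424→20912320, (14,9):359502·9+1899612→5135130, (14,10):39325·10+359502→752752, (14,11):2431·11+39325→66066, (14,12):78·12+2431→3367
@15  (15,9):5135130·9+20912320→67128490, (15,10):752752·10+5135130→12662650, (15,11):66066·11+752752→1479478, (15,12):3367·12+66066→106470
Read S(15,9) = 67128490, S(15,10) = 12662650, S(15,11) = 1479478, S(15,12) = 106470.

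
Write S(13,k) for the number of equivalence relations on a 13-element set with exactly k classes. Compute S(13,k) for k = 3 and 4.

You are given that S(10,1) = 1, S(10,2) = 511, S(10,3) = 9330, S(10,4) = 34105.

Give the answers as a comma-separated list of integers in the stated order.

261625, 2532530

@11  (11,1):1·1+0→1, (11,2):511·2+1→1023, (11,3):9330·3+511→28501, (11,4):34105·4+9330→145750
@12  (12,2):1023·2+1→2047, (12,3):28501·3+1023→86526, (12,4):145750·4+28501→611501
@13  (13,3):86526·3+2047→261625, (13,4):611501·4+86526→2532530
Read S(13,3) = 261625, S(13,4) = 2532530.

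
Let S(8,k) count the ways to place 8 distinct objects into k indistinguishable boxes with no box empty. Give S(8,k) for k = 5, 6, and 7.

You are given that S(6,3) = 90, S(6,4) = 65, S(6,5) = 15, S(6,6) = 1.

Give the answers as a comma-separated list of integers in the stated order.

1050, 266, 28

i=7: T(7,4)=90+4·65=350 | T(7,5)=65+5·15=140 | T(7,6)=15+6·1=21 | T(7,7)=1+7·0=1
i=8: T(8,5)=350+5·140=1050 | T(8,6)=140+6·21=266 | T(8,7)=21+7·1=28
Read S(8,5) = 1050, S(8,6) = 266, S(8,7) = 28.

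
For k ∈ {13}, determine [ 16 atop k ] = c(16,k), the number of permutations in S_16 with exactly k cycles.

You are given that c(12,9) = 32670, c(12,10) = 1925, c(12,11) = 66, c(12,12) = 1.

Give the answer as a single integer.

r13: T_13,10=12×1925+32670=55770; T_13,11=12×66+1925=2717; T_13,12=12×1+66=78; T_13,13=12×0+1=1
r14: T_14,11=13×2717+55770=91091; T_14,12=13×78+2717=3731; T_14,13=13×1+78=91
r15: T_15,12=14×3731+91091=143325; T_15,13=14×91+3731=5005
r16: T_16,13=15×5005+143325=218400
Read c(16,13) = 218400.

218400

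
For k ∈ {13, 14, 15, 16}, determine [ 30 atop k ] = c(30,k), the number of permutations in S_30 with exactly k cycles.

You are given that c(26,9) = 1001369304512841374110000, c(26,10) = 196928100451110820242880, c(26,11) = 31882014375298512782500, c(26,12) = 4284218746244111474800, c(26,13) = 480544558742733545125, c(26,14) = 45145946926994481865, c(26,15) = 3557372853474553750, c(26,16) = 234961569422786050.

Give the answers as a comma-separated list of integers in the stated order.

796974693974455191377937300, 88776380550648116217781890, 8459574446076318147830625, 691254538651580660999025

@27  (27,10):196928100451110820242880·26+1001369304512841374110000→6121499916241722700424880, (27,11):31882014375298512782500·26+196928100451110820242880→1025860474208872152587880, (27,12):4284218746244111474800·26+31882014375298512782500→143271701777645411127300, (27,13):480544558742733545125·26+4284218746244111474800→16778377273555183648050, (27,14):45145946926994481865·26+480544558742733545125→1654339178844590073615, (27,15):3557372853474553750·26+45145946926994481865→137637641117332879365, (27,16):234961569422786050·26+3557372853474553750→9666373658466991050
@28  (28,11):1025860474208872152587880·27+6121499916241722700424880→33819732719881270820297640, (28,12):143271701777645411127300·27+1025860474208872152587880→4894196422205298253024980, (28,13):16778377273555183648050·27+143271701777645411127300→596287888163635369624650, (28,14):1654339178844590073615·27+16778377273555183648050→61445535102359115635655, (28,15):137637641117332879365·27+1654339178844590073615→5370555489012577816470, (28,16):9666373658466991050·27+137637641117332879365→398629729895941637715
@29  (29,12):4894196422205298253024980·28+33819732719881270820297640→170857232541629621904997080, (29,13):596287888163635369624650·28+4894196422205298253024980→21590257290787088602515180, (29,14):61445535102359115635655·28+596287888163635369624650→2316762871029690607422990, (29,15):5370555489012577816470·28+61445535102359115635655→211821088794711294496815, (29,16):398629729895941637715·28+5370555489012577816470→16532187926098943672490
@30  (30,13):21590257290787088602515180·29+170857232541629621904997080→796974693974455191377937300, (30,14):2316762871029690607422990·29+21590257290787088602515180→88776380550648116217781890, (30,15):211821088794711294496815·29+2316762871029690607422990→8459574446076318147830625, (30,16):16532187926098943672490·29+211821088794711294496815→691254538651580660999025
Read c(30,13) = 796974693974455191377937300, c(30,14) = 88776380550648116217781890, c(30,15) = 8459574446076318147830625, c(30,16) = 691254538651580660999025.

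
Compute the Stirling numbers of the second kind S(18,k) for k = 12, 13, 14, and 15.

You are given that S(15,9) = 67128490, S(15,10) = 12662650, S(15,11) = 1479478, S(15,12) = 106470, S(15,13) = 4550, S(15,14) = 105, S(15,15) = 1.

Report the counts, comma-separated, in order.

@16  (16,10):12662650·10+67128490→193754990, (16,11):1479478·11+12662650→28936908, (16,12):106470·12+1479478→2757118, (16,13):4550·13+106470→165620, (16,14):105·14+4550→6020, (16,15):1·15+105→120
@17  (17,11):28936908·11+193754990→512060978, (17,12):2757118·12+28936908→62022324, (17,13):165620·13+2757118→4910178, (17,14):6020·14+165620→249900, (17,15):120·15+6020→7820
@18  (18,12):62022324·12+512060978→1256328866, (18,13):4910178·13+62022324→125854638, (18,14):249900·14+4910178→8408778, (18,15):7820·15+249900→367200
Read S(18,12) = 1256328866, S(18,13) = 125854638, S(18,14) = 8408778, S(18,15) = 367200.

1256328866, 125854638, 8408778, 367200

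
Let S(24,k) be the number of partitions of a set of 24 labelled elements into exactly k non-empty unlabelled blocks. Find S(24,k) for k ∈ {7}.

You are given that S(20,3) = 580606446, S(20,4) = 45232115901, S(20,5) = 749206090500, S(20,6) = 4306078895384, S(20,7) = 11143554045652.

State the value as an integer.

31677463851804540

r21: T_21,4=4×45232115901+580606446=181509070050; T_21,5=5×749206090500+45232115901=3791262568401; T_21,6=6×4306078895384+749206090500=26585679462804; T_21,7=7×11143554045652+4306078895384=82310957214948
r22: T_22,5=5×3791262568401+181509070050=19137821912055; T_22,6=6×26585679462804+3791262568401=163305339345225; T_22,7=7×82310957214948+26585679462804=602762379967440
r23: T_23,6=6×163305339345225+19137821912055=998969857983405; T_23,7=7×602762379967440+163305339345225=4382641999117305
r24: T_24,7=7×4382641999117305+998969857983405=31677463851804540
Read S(24,7) = 31677463851804540.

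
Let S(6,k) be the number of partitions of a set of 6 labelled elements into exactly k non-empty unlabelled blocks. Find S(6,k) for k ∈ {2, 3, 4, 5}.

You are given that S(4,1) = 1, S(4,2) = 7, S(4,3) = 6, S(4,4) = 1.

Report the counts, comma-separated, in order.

31, 90, 65, 15

i=5: T(5,1)=0+1·1=1 | T(5,2)=1+2·7=15 | T(5,3)=7+3·6=25 | T(5,4)=6+4·1=10 | T(5,5)=1+5·0=1
i=6: T(6,2)=1+2·15=31 | T(6,3)=15+3·25=90 | T(6,4)=25+4·10=65 | T(6,5)=10+5·1=15
Read S(6,2) = 31, S(6,3) = 90, S(6,4) = 65, S(6,5) = 15.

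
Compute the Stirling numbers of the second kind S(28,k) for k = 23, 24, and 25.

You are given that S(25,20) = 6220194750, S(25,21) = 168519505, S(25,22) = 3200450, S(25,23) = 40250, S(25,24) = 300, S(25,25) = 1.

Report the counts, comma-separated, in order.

i=26: T(26,21)=6220194750+21·168519505=9759104355 | T(26,22)=168519505+22·3200450=238929405 | T(26,23)=3200450+23·40250=4126200 | T(26,24)=40250+24·300=47450 | T(26,25)=300+25·1=325
i=27: T(27,22)=9759104355+22·238929405=15015551265 | T(27,23)=238929405+23·4126200=333832005 | T(27,24)=4126200+24·47450=5265000 | T(27,25)=47450+25·325=55575
i=28: T(28,23)=15015551265+23·333832005=22693687380 | T(28,24)=333832005+24·5265000=460192005 | T(28,25)=5265000+25·55575=6654375
Read S(28,23) = 22693687380, S(28,24) = 460192005, S(28,25) = 6654375.

22693687380, 460192005, 6654375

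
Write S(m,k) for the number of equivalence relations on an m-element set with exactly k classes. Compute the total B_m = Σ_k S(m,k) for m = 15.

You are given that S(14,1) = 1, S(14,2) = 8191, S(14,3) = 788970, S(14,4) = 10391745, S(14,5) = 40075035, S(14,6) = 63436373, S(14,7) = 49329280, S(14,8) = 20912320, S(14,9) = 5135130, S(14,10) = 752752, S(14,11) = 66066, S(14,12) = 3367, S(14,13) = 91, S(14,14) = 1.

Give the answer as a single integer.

1382958545

i=15: T(15,1)=0+1·1=1 | T(15,2)=1+2·8191=16383 | T(15,3)=8191+3·788970=2375101 | T(15,4)=788970+4·10391745=42355950 | T(15,5)=10391745+5·40075035=210766920 | T(15,6)=40075035+6·63436373=420693273 | T(15,7)=63436373+7·49329280=408741333 | T(15,8)=49329280+8·20912320=216627840 | T(15,9)=20912320+9·5135130=67128490 | T(15,10)=5135130+10·752752=12662650 | T(15,11)=752752+11·66066=1479478 | T(15,12)=66066+12·3367=106470 | T(15,13)=3367+13·91=4550 | T(15,14)=91+14·1=105 | T(15,15)=1+15·0=1
B_15 = ΣS(15,k) = 1+16383+2375101+42355950+210766920+420693273+408741333+216627840+67128490+12662650+1479478+106470+4550+105+1 = 1382958545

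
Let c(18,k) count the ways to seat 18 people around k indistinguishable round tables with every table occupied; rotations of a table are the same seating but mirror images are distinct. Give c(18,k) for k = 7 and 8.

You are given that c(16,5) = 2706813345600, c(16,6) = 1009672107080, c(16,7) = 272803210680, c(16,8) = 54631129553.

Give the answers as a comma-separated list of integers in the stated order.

110228466184200, 24871845297936

i=17: T(17,6)=2706813345600+16·1009672107080=18861567058880 | T(17,7)=1009672107080+16·272803210680=5374523477960 | T(17,8)=272803210680+16·54631129553=1146901283528
i=18: T(18,7)=18861567058880+17·5374523477960=110228466184200 | T(18,8)=5374523477960+17·1146901283528=24871845297936
Read c(18,7) = 110228466184200, c(18,8) = 24871845297936.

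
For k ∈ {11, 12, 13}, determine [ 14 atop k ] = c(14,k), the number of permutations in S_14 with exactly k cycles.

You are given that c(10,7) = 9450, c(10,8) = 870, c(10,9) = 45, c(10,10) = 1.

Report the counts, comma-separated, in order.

row 11: T[11][8]=10·870+9450=18150  T[11][9]=10·45+870=1320  T[11][10]=10·1+45=55  T[11][11]=10·0+1=1
row 12: T[12][9]=11·1320+18150=32670  T[12][10]=11·55+1320=1925  T[12][11]=11·1+55=66  T[12][12]=11·0+1=1
row 13: T[13][10]=12·1925+32670=55770  T[13][11]=12·66+1925=2717  T[13][12]=12·1+66=78  T[13][13]=12·0+1=1
row 14: T[14][11]=13·2717+55770=91091  T[14][12]=13·78+2717=3731  T[14][13]=13·1+78=91
Read c(14,11) = 91091, c(14,12) = 3731, c(14,13) = 91.

91091, 3731, 91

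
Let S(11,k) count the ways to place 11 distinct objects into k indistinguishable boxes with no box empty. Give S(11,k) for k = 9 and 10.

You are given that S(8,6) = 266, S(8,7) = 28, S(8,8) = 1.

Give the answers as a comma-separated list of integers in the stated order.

1155, 55

row 9: T[9][7]=7·28+266=462  T[9][8]=8·1+28=36  T[9][9]=9·0+1=1
row 10: T[10][8]=8·36+462=750  T[10][9]=9·1+36=45  T[10][10]=10·0+1=1
row 11: T[11][9]=9·45+750=1155  T[11][10]=10·1+45=55
Read S(11,9) = 1155, S(11,10) = 55.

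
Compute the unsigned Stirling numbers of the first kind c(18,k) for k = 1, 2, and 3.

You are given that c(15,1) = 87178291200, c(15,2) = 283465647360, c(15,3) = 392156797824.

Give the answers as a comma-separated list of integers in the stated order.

355687428096000, 1223405590579200, 1821602444624640

[16] T[16,1]:15*87178291200+0=1307674368000 · T[16,2]:15*283465647360+87178291200=4339163001600 · T[16,3]:15*392156797824+283465647360=6165817614720
[17] T[17,1]:16*1307674368000+0=20922789888000 · T[17,2]:16*4339163001600+1307674368000=70734282393600 · T[17,3]:16*6165817614720+4339163001600=102992244837120
[18] T[18,1]:17*20922789888000+0=355687428096000 · T[18,2]:17*70734282393600+20922789888000=1223405590579200 · T[18,3]:17*102992244837120+70734282393600=1821602444624640
Read c(18,1) = 355687428096000, c(18,2) = 1223405590579200, c(18,3) = 1821602444624640.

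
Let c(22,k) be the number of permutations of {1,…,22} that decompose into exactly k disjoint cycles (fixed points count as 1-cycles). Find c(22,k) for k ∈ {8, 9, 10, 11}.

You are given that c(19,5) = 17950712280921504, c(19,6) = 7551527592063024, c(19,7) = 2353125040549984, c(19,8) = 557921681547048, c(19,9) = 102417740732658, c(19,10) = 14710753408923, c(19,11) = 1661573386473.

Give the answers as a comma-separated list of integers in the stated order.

7744654310169576800, 1634980697246583456, 276019109275035346, 37600535086859745

@20  (20,6):7551527592063024·19+17950712280921504→161429736530118960, (20,7):2353125040549984·19+7551527592063024→52260903362512720, (20,8):557921681547048·19+2353125040549984→12953636989943896, (20,9):102417740732658·19+557921681547048→2503858755467550, (20,10):14710753408923·19+102417740732658→381922055502195, (20,11):1661573386473·19+14710753408923→46280647751910
@21  (21,7):52260903362512720·20+161429736530118960→1206647803780373360, (21,8):12953636989943896·20+52260903362512720→311333643161390640, (21,9):2503858755467550·20+12953636989943896→63030812099294896, (21,10):381922055502195·20+2503858755467550→10142299865511450, (21,11):46280647751910·20+381922055502195→1307535010540395
@22  (22,8):311333643161390640·21+1206647803780373360→7744654310169576800, (22,9):63030812099294896·21+311333643161390640→1634980697246583456, (22,10):10142299865511450·21+63030812099294896→276019109275035346, (22,11):1307535010540395·21+10142299865511450→37600535086859745
Read c(22,8) = 7744654310169576800, c(22,9) = 1634980697246583456, c(22,10) = 276019109275035346, c(22,11) = 37600535086859745.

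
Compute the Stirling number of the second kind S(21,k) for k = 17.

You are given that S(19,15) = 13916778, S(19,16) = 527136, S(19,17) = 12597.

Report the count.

r20: T_20,16=16×527136+13916778=22350954; T_20,17=17×12597+527136=741285
r21: T_21,17=17×741285+22350954=34952799
Read S(21,17) = 34952799.

34952799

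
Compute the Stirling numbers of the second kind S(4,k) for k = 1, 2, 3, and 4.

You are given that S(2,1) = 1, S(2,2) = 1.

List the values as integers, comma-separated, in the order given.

r3: T_3,1=1×1+0=1; T_3,2=2×1+1=3; T_3,3=3×0+1=1
r4: T_4,1=1×1+0=1; T_4,2=2×3+1=7; T_4,3=3×1+3=6; T_4,4=4×0+1=1
Read S(4,1) = 1, S(4,2) = 7, S(4,3) = 6, S(4,4) = 1.

1, 7, 6, 1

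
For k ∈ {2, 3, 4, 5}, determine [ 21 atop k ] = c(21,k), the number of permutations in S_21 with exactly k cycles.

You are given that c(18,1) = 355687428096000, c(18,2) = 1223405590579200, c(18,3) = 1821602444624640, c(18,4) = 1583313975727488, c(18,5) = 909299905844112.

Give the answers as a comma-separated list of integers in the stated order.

8752948036761600000, 13803759753640704000, 12870931245150988800, 8037811822645051776

@19  (19,1):355687428096000·18+0→6402373705728000, (19,2):1223405590579200·18+355687428096000→22376988058521600, (19,3):1821602444624640·18+1223405590579200→34012249593822720, (19,4):1583313975727488·18+1821602444624640→30321254007719424, (19,5):909299905844112·18+1583313975727488→17950712280921504
@20  (20,1):6402373705728000·19+0→121645100408832000, (20,2):22376988058521600·19+6402373705728000→431565146817638400, (20,3):34012249593822720·19+22376988058521600→668609730341153280, (20,4):30321254007719424·19+34012249593822720→610116075740491776, (20,5):17950712280921504·19+30321254007719424→371384787345228000
@21  (21,2):431565146817638400·20+121645100408832000→8752948036761600000, (21,3):668609730341153280·20+431565146817638400→13803759753640704000, (21,4):610116075740491776·20+668609730341153280→12870931245150988800, (21,5):371384787345228000·20+610116075740491776→8037811822645051776
Read c(21,2) = 8752948036761600000, c(21,3) = 13803759753640704000, c(21,4) = 12870931245150988800, c(21,5) = 8037811822645051776.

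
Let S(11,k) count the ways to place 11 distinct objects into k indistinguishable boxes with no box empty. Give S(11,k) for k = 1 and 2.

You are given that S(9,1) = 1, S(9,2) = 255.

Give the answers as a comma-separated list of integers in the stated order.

1, 1023

i=10: T(10,1)=0+1·1=1 | T(10,2)=1+2·255=511
i=11: T(11,1)=0+1·1=1 | T(11,2)=1+2·511=1023
Read S(11,1) = 1, S(11,2) = 1023.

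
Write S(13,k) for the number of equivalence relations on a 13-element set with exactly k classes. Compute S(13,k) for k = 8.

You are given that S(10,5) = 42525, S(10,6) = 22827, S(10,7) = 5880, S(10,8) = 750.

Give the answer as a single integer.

1899612

[11] T[11,6]:6*22827+42525=179487 · T[11,7]:7*5880+22827=63987 · T[11,8]:8*750+5880=11880
[12] T[12,7]:7*63987+179487=627396 · T[12,8]:8*11880+63987=159027
[13] T[13,8]:8*159027+627396=1899612
Read S(13,8) = 1899612.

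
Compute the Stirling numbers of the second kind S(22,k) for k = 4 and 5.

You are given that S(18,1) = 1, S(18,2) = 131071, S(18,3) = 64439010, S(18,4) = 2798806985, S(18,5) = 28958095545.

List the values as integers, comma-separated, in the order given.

727778623825, 19137821912055

[19] T[19,1]:1*1+0=1 · T[19,2]:2*131071+1=262143 · T[19,3]:3*64439010+131071=193448101 · T[19,4]:4*2798806985+64439010=11259666950 · T[19,5]:5*28958095545+2798806985=147589284710
[20] T[20,2]:2*262143+1=524287 · T[20,3]:3*193448101+262143=580606446 · T[20,4]:4*11259666950+193448101=45232115901 · T[20,5]:5*147589284710+11259666950=749206090500
[21] T[21,3]:3*580606446+524287=1742343625 · T[21,4]:4*45232115901+580606446=181509070050 · T[21,5]:5*749206090500+45232115901=3791262568401
[22] T[22,4]:4*181509070050+1742343625=727778623825 · T[22,5]:5*3791262568401+181509070050=19137821912055
Read S(22,4) = 727778623825, S(22,5) = 19137821912055.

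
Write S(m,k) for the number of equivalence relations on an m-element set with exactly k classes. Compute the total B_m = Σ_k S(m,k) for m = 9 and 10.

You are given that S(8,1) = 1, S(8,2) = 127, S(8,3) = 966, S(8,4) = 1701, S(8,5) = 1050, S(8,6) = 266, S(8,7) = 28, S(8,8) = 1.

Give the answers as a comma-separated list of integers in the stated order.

21147, 115975

@9  (9,1):1·1+0→1, (9,2):127·2+1→255, (9,3):966·3+127→3025, (9,4):1701·4+966→7770, (9,5):1050·5+1701→6951, (9,6):266·6+1050→2646, (9,7):28·7+266→462, (9,8):1·8+28→36, (9,9):0·9+1→1
@10  (10,1):1·1+0→1, (10,2):255·2+1→511, (10,3):3025·3+255→9330, (10,4):7770·4+3025→34105, (10,5):6951·5+7770→42525, (10,6):2646·6+6951→22827, (10,7):462·7+2646→5880, (10,8):36·8+462→750, (10,9):1·9+36→45, (10,10):0·10+1→1
B_9 = ΣS(9,k) = 1+255+3025+7770+6951+2646+462+36+1 = 21147
B_10 = ΣS(10,k) = 1+511+9330+34105+42525+22827+5880+750+45+1 = 115975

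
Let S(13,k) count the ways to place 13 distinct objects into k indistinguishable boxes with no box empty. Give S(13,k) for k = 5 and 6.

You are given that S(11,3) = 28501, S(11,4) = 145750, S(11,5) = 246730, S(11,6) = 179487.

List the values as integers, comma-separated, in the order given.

7508501, 9321312

[12] T[12,4]:4*145750+28501=611501 · T[12,5]:5*246730+145750=1379400 · T[12,6]:6*179487+246730=1323652
[13] T[13,5]:5*1379400+611501=7508501 · T[13,6]:6*1323652+1379400=9321312
Read S(13,5) = 7508501, S(13,6) = 9321312.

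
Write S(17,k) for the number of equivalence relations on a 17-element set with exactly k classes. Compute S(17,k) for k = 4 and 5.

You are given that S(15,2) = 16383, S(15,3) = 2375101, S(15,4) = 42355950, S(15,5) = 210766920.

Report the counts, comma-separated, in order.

i=16: T(16,3)=16383+3·2375101=7141686 | T(16,4)=2375101+4·42355950=171798901 | T(16,5)=42355950+5·210766920=1096190550
i=17: T(17,4)=7141686+4·171798901=694337290 | T(17,5)=171798901+5·1096190550=5652751651
Read S(17,4) = 694337290, S(17,5) = 5652751651.

694337290, 5652751651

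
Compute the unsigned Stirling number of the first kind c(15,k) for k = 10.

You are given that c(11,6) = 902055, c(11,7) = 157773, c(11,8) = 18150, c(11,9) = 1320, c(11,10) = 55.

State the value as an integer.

37312275

i=12: T(12,7)=902055+11·157773=2637558 | T(12,8)=157773+11·18150=357423 | T(12,9)=18150+11·1320=32670 | T(12,10)=1320+11·55=1925
i=13: T(13,8)=2637558+12·357423=6926634 | T(13,9)=357423+12·32670=749463 | T(13,10)=32670+12·1925=55770
i=14: T(14,9)=6926634+13·749463=16669653 | T(14,10)=749463+13·55770=1474473
i=15: T(15,10)=16669653+14·1474473=37312275
Read c(15,10) = 37312275.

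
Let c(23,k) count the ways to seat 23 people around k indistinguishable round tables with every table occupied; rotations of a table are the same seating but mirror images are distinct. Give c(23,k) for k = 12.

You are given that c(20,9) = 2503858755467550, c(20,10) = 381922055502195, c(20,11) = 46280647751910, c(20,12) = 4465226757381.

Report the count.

129006659818331295

@21  (21,10):381922055502195·20+2503858755467550→10142299865511450, (21,11):46280647751910·20+381922055502195→1307535010540395, (21,12):4465226757381·20+46280647751910→135585182899530
@22  (22,11):1307535010540395·21+10142299865511450→37600535086859745, (22,12):135585182899530·21+1307535010540395→4154823851430525
@23  (23,12):4154823851430525·22+37600535086859745→129006659818331295
Read c(23,12) = 129006659818331295.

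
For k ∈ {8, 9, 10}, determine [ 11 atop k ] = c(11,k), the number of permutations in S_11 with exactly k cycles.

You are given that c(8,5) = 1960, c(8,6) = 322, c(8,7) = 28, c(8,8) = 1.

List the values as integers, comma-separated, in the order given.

18150, 1320, 55

row 9: T[9][6]=8·322+1960=4536  T[9][7]=8·28+322=546  T[9][8]=8·1+28=36  T[9][9]=8·0+1=1
row 10: T[10][7]=9·546+4536=9450  T[10][8]=9·36+546=870  T[10][9]=9·1+36=45  T[10][10]=9·0+1=1
row 11: T[11][8]=10·870+9450=18150  T[11][9]=10·45+870=1320  T[11][10]=10·1+45=55
Read c(11,8) = 18150, c(11,9) = 1320, c(11,10) = 55.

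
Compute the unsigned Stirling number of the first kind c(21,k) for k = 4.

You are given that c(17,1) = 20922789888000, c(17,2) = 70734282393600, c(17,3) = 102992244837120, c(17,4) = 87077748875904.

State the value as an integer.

r18: T_18,1=17×20922789888000+0=355687428096000; T_18,2=17×70734282393600+20922789888000=1223405590579200; T_18,3=17×102992244837120+70734282393600=1821602444624640; T_18,4=17×87077748875904+102992244837120=1583313975727488
r19: T_19,2=18×1223405590579200+355687428096000=22376988058521600; T_19,3=18×1821602444624640+1223405590579200=34012249593822720; T_19,4=18×1583313975727488+1821602444624640=30321254007719424
r20: T_20,3=19×34012249593822720+22376988058521600=668609730341153280; T_20,4=19×30321254007719424+34012249593822720=610116075740491776
r21: T_21,4=20×610116075740491776+668609730341153280=12870931245150988800
Read c(21,4) = 12870931245150988800.

12870931245150988800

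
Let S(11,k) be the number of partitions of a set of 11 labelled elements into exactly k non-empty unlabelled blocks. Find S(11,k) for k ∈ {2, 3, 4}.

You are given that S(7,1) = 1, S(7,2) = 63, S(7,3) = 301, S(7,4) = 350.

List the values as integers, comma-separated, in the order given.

1023, 28501, 145750

@8  (8,1):1·1+0→1, (8,2):63·2+1→127, (8,3):301·3+63→966, (8,4):350·4+301→1701
@9  (9,1):1·1+0→1, (9,2):127·2+1→255, (9,3):966·3+127→3025, (9,4):1701·4+966→7770
@10  (10,1):1·1+0→1, (10,2):255·2+1→511, (10,3):3025·3+255→9330, (10,4):7770·4+3025→34105
@11  (11,2):511·2+1→1023, (11,3):9330·3+511→28501, (11,4):34105·4+9330→145750
Read S(11,2) = 1023, S(11,3) = 28501, S(11,4) = 145750.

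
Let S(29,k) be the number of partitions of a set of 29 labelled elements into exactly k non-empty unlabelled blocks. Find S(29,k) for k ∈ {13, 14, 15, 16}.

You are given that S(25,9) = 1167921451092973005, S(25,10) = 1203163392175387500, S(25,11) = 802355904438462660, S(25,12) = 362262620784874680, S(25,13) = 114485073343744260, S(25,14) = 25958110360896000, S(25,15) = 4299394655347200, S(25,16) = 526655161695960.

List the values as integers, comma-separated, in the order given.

6855064482242755179765, 2534474684137526739000, 689692892575539953400, 140694950355081071520

row 26: T[26][10]=10·1203163392175387500+1167921451092973005=13199555372846848005  T[26][11]=11·802355904438462660+1203163392175387500=10029078340998476760  T[26][12]=12·362262620784874680+802355904438462660=5149507353856958820  T[26][13]=13·114485073343744260+362262620784874680=1850568574253550060  T[26][14]=14·25958110360896000+114485073343744260=477898618396288260  T[26][15]=15·4299394655347200+25958110360896000=90449030191104000  T[26][16]=16·526655161695960+4299394655347200=12725877242482560
row 27: T[27][11]=11·10029078340998476760+13199555372846848005=123519417123830092365  T[27][12]=12·5149507353856958820+10029078340998476760=71823166587281982600  T[27][13]=13·1850568574253550060+5149507353856958820=29206898819153109600  T[27][14]=14·477898618396288260+1850568574253550060=8541149231801585700  T[27][15]=15·90449030191104000+477898618396288260=1834634071262848260  T[27][16]=16·12725877242482560+90449030191104000=294063066070824960
row 28: T[28][12]=12·71823166587281982600+123519417123830092365=985397416171213883565  T[28][13]=13·29206898819153109600+71823166587281982600=451512851236272407400  T[28][14]=14·8541149231801585700+29206898819153109600=148782988064375309400  T[28][15]=15·1834634071262848260+8541149231801585700=36060660300744309600  T[28][16]=16·294063066070824960+1834634071262848260=6539643128396047620
row 29: T[29][13]=13·451512851236272407400+985397416171213883565=6855064482242755179765  T[29][14]=14·148782988064375309400+451512851236272407400=2534474684137526739000  T[29][15]=15·36060660300744309600+148782988064375309400=689692892575539953400  T[29][16]=16·6539643128396047620+36060660300744309600=140694950355081071520
Read S(29,13) = 6855064482242755179765, S(29,14) = 2534474684137526739000, S(29,15) = 689692892575539953400, S(29,16) = 140694950355081071520.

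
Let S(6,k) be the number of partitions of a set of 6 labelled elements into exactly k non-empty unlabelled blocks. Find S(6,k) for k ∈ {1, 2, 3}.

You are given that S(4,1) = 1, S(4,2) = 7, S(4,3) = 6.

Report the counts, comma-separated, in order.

1, 31, 90

@5  (5,1):1·1+0→1, (5,2):7·2+1→15, (5,3):6·3+7→25
@6  (6,1):1·1+0→1, (6,2):15·2+1→31, (6,3):25·3+15→90
Read S(6,1) = 1, S(6,2) = 31, S(6,3) = 90.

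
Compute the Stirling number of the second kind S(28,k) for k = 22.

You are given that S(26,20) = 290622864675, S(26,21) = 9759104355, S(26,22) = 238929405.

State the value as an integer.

825906183960

i=27: T(27,21)=290622864675+21·9759104355=495564056130 | T(27,22)=9759104355+22·238929405=15015551265
i=28: T(28,22)=495564056130+22·15015551265=825906183960
Read S(28,22) = 825906183960.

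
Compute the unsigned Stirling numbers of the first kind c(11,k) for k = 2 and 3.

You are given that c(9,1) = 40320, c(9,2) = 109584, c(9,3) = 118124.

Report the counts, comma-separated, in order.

10628640, 12753576

i=10: T(10,1)=0+9·40320=362880 | T(10,2)=40320+9·109584=1026576 | T(10,3)=109584+9·118124=1172700
i=11: T(11,2)=362880+10·1026576=10628640 | T(11,3)=1026576+10·1172700=12753576
Read c(11,2) = 10628640, c(11,3) = 12753576.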